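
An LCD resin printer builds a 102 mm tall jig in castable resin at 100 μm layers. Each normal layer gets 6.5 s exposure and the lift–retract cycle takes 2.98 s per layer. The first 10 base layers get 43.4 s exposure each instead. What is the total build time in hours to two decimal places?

Layers = ⌈102/0.1⌉ = 1020.
Burn-in layers = 10 × (43.4 + 2.98), so 463.8 s.
Normal layers = 1010 × (6.5 + 2.98), so 9574.8 s.
Sum: 463.8 + 9574.8 = 10038.6 s → 2.79 hours.

2.79 hours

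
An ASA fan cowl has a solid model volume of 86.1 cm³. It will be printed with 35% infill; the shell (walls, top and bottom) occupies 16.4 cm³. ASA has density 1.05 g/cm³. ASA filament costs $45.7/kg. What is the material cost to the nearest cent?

$1.96

Infill region = 86.1 − 16.4, so 69.7 cm³.
Infill deposited = 0.35 × 69.7 = 24.395 cm³.
Total printed volume: 16.4 + 24.395 → 40.795 cm³.
Mass: 40.795 × 1.05 → 42.83475 g.
Cost = 42.83475 g / 1000 × $45.7/kg = $1.96.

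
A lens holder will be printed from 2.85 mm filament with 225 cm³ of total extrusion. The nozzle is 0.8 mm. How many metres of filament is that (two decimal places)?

A = π r² = π × 1.425² = 6.3794 mm².
L = 225000 mm³ / 6.3794 mm² = 35269.77 mm, i.e. 35.27 m.

35.27 m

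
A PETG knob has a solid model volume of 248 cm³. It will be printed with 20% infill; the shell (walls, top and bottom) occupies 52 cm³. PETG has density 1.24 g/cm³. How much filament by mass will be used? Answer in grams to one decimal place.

113.1 g

Infill region: 248 − 52 → 196 cm³.
Deposited infill = 0.20 × 196, so 39.2 cm³.
Deposited volume: 52 + 39.2 → 91.2 cm³.
Mass = 91.2 × 1.24 = 113.088 g.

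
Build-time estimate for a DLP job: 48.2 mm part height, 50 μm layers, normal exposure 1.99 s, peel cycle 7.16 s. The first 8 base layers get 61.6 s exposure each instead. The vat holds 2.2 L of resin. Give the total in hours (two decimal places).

Layers = ⌈48.2/0.05⌉ = 964.
Burn-in layers = 8 × (61.6 + 7.16), so 550.08 s.
Regular layers = 956 × (1.99 + 7.16), so 8747.4 s.
Sum: 550.08 + 8747.4 = 9297.48 s → 2.58 hours.

2.58 hours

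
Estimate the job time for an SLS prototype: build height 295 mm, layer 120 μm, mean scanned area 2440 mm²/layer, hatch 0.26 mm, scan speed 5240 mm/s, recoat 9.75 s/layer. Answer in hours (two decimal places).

Number of layers: 295 / 0.12 → 2459 (rounded up).
Per-layer scan distance = 2440 / 0.26 = 9384.6 mm.
Laser time per layer = 9384.6 / 5240 = 1.791 s.
Time per layer = 1.791 + 9.75 = 11.541 s.
Total: 2459 × 11.541 s = 28379.319 s → 7.88 hours.

7.88 hours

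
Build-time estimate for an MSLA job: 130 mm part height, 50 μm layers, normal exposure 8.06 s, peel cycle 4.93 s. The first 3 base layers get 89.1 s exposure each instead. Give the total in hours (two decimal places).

Layer count = ceil(130 / 0.05) = 2600.
Base layers: 3 × (89.1 + 4.93) → 282.09 s.
Regular layers = 2597 × (8.06 + 4.93), so 33735.03 s.
Total = 282.09 + 33735.03 = 34017.12 s = 9.45 hours.

9.45 hours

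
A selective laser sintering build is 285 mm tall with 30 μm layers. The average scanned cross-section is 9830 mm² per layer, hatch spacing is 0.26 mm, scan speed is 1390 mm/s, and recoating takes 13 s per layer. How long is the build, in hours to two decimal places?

106.08 hours

Layer count = ceil(285 / 0.03) = 9500.
Scan path per layer: 9830 / 0.26 → 37807.7 mm.
Per-layer scan time: 37807.7 / 1390 → 27.1998 s.
Layer cycle = 27.1998 + 13, so 40.1998 s.
9500 layers × 40.1998 s/layer = 381898.1 s, i.e. 106.08 hours.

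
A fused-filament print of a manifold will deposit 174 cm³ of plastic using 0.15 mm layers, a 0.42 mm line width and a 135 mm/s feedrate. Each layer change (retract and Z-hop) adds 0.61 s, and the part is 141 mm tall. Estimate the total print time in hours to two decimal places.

5.84 hours

Line area = 0.15 × 0.42 = 0.063 mm².
Toolpath length = 174 cm³ / 0.063 mm² = 174000 / 0.063 = 2761904.8 mm.
Extrusion time: 2761904.8 / 135 → 20458.6 s.
Layer count = ceil(141 / 0.15) = 940.
Z-hop total = 940 × 0.61, so 573.4 s.
Total = 20458.6 + 573.4 = 21032 s = 5.84 hours.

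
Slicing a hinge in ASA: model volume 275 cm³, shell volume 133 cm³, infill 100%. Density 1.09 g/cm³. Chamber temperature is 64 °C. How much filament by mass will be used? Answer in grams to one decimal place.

Infill region: 275 − 133 → 142 cm³.
Infill deposited = 1.00 × 142, so 142 cm³.
Deposited volume: 133 + 142 → 275 cm³.
Mass = 275 × 1.09 = 299.75 g.

299.8 g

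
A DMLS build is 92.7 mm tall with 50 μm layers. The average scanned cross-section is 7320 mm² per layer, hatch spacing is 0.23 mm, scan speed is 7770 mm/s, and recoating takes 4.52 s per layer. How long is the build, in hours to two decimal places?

Number of layers: 92.7 / 0.05 → 1854 (rounded up).
Hatch length per layer = 7320 / 0.23, so 31826.1 mm.
Scan time per layer = 31826.1 / 7770, so 4.096 s.
Layer cycle = 4.096 + 4.52 = 8.616 s.
Build time = 1854 × 8.616 = 15974.064 s = 4.44 hours.

4.44 hours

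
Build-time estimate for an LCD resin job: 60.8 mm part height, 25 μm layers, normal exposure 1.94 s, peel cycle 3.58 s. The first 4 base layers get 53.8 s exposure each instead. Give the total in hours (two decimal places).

3.79 hours

Layers = ⌈60.8/0.025⌉ = 2432.
Bottom layers: 4 × (53.8 + 3.58) → 229.52 s.
Regular layers = 2428 × (1.94 + 3.58) = 13402.56 s.
Total = 229.52 + 13402.56 = 13632.08 s = 3.79 hours.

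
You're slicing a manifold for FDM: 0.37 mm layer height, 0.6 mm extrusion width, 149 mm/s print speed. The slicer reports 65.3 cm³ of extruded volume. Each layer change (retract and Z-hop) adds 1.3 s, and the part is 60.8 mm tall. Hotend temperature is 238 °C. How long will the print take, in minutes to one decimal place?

Extrusion cross-section: 0.37 × 0.6 → 0.222 mm².
Path length: 65300 mm³ / 0.222 mm² → 294144.1 mm.
Print-move time: 294144.1 / 149 → 1974.1 s.
Layer count = ceil(60.8 / 0.37) = 165.
Z-hop total = 165 × 1.3, so 214.5 s.
Altogether 1974.1 + 214.5 = 2188.6 s, i.e. 36.5 minutes.

36.5 minutes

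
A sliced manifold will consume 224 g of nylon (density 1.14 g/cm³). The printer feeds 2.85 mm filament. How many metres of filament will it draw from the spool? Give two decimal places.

30.80 m

Volume = 224 g / 1.14 g·cm⁻³ = 196.4912 cm³ = 196491.2 mm³.
Cross-section of 2.85 mm filament: π·(2.85/2)² = 6.3794 mm².
Length = 196491.2 / 6.3794 = 30800.89 mm = 30.80 m.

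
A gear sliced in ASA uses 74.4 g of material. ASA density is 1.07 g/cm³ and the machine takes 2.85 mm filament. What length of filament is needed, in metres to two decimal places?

10.90 m

Extruded volume: 74.4/1.07 = 69.5327 cm³ (69532.7 mm³).
Cross-section of 2.85 mm filament: π·(2.85/2)² = 6.3794 mm².
L = V/A = 69532.7/6.3794 = 10899.57 mm → 10.90 m.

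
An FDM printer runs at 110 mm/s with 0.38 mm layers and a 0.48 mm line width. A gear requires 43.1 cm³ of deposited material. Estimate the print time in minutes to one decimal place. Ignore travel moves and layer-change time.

35.8 minutes

Line area = 0.38 × 0.48 = 0.1824 mm².
Path length: 43100 mm³ / 0.1824 mm² → 236293.9 mm.
Extrusion time = 236293.9 / 110 = 2148.1 s.
That's 2148.1 s → 35.8 minutes.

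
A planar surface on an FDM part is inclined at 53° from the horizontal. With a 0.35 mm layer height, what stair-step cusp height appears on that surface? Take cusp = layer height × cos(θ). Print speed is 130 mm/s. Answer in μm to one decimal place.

210.6 μm

cos(53°) = 0.6018, so cusp = 0.35 × 0.6018 = 0.21063 mm → 210.6 μm.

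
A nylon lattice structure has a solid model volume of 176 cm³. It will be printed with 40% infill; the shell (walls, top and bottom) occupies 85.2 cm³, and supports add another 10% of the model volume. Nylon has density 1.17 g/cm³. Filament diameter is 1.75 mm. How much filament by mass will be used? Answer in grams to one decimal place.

162.8 g

Infill region: 176 − 85.2 → 90.8 cm³.
Infill volume = 0.40 × 90.8, so 36.32 cm³.
Support = 0.10 × 176 = 17.6 cm³.
Total extruded = 85.2 + 36.32 + 17.6, so 139.12 cm³.
Mass = 139.12 × 1.17 = 162.7704 g.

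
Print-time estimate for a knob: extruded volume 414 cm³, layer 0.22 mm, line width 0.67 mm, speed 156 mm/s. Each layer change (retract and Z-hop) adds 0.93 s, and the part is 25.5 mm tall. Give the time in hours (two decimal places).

Line area = 0.22 × 0.67 = 0.1474 mm².
Toolpath length = 414 cm³ / 0.1474 mm² = 414000 / 0.1474 = 2808683.9 mm.
Print-move time = 2808683.9 / 156, so 18004.4 s.
Number of layers: 25.5 / 0.22 → 116 (rounded up).
Z-hop total = 116 × 0.93, so 107.88 s.
Total = 18004.4 + 107.88 = 18112.28 s = 5.03 hours.

5.03 hours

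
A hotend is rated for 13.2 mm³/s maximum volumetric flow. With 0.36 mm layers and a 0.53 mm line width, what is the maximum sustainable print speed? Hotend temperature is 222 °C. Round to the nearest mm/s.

A: 0.36 × 0.53 → 0.1908 mm².
Max speed = 13.2 / 0.1908 = 69.18 ≈ 69 mm/s.

69 mm/s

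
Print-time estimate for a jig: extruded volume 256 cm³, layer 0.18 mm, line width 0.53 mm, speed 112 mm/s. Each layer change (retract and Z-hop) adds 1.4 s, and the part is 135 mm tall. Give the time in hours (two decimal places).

Bead cross-section = 0.18 × 0.53 = 0.0954 mm².
Toolpath length = 256 cm³ / 0.0954 mm² = 256000 / 0.0954 = 2683438.2 mm.
Time extruding = 2683438.2 / 112, so 23959.3 s.
Number of layers: 135 / 0.18 → 750 (rounded up).
Non-print overhead = 750 × 1.4, so 1050 s.
Total = 23959.3 + 1050 = 25009.3 s = 6.95 hours.

6.95 hours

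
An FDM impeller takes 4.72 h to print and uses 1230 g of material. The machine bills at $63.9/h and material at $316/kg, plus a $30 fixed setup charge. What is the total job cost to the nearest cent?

Machine-time cost = 63.9 × 4.72 = $301.608.
Material cost = 316 × 1230/1000, so $388.68.
Total = 301.608 + 388.68 + 30 = 720.288 ≈ $720.29.

$720.29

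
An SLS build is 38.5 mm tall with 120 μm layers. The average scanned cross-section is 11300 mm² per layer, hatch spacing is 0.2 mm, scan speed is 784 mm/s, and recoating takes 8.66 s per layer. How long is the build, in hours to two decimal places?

7.20 hours

Number of layers: 38.5 / 0.12 → 321 (rounded up).
Per-layer scan distance = 11300 / 0.2 = 56500 mm.
Scan time per layer = 56500 / 784 = 72.0663 s.
Time per layer: 72.0663 + 8.66 → 80.7263 s.
Build time = 321 × 80.7263 = 25913.1423 s = 7.20 hours.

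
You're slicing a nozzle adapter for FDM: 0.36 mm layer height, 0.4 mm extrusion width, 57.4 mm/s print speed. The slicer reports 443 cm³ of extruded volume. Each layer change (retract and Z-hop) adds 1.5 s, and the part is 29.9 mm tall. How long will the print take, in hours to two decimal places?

Bead cross-section = 0.36 × 0.4 = 0.144 mm².
Path length: 443000 mm³ / 0.144 mm² → 3076388.9 mm.
Time extruding = 3076388.9 / 57.4 = 53595.6 s.
Layer count = ceil(29.9 / 0.36) = 84.
Non-print overhead = 84 × 1.5 = 126 s.
Altogether 53595.6 + 126 = 53721.6 s, i.e. 14.92 hours.

14.92 hours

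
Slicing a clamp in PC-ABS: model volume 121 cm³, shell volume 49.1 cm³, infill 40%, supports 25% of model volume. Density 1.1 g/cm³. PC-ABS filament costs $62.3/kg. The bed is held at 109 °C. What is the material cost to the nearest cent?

Volume inside the shell = 121 − 49.1 = 71.9 cm³.
Infill volume = 0.40 × 71.9, so 28.76 cm³.
Support: 0.25 × 121 → 30.25 cm³.
Total printed volume = 49.1 + 28.76 + 30.25, so 108.11 cm³.
Mass = 108.11 × 1.1 = 118.921 g.
At $62.3/kg: 118.921/1000 × 62.3 = $7.41.

$7.41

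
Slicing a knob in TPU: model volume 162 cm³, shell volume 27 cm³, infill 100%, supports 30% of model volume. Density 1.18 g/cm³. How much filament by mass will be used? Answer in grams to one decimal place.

248.5 g

Infill region = 162 − 27, so 135 cm³.
Infill deposited = 1.00 × 135 = 135 cm³.
Support: 0.30 × 162 → 48.6 cm³.
Deposited volume: 27 + 135 + 48.6 → 210.6 cm³.
Mass: 210.6 × 1.18 → 248.508 g.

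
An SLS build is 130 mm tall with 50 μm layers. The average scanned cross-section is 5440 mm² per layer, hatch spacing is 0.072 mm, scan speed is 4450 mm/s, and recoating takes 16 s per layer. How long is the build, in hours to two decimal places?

23.82 hours

Layers = ⌈130/0.05⌉ = 2600.
Scan path per layer = 5440 / 0.072, so 75555.6 mm.
Scan time per layer: 75555.6 / 4450 → 16.9788 s.
Per-layer time = 16.9788 + 16 = 32.9788 s.
Build time = 2600 × 32.9788 = 85744.88 s = 23.82 hours.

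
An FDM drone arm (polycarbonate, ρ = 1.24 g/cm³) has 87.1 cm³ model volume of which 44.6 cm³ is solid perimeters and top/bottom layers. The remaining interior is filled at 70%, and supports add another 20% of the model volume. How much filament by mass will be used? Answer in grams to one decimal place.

Infill region: 87.1 − 44.6 → 42.5 cm³.
Infill volume: 0.70 × 42.5 → 29.75 cm³.
Support: 0.20 × 87.1 → 17.42 cm³.
Total extruded = 44.6 + 29.75 + 17.42, so 91.77 cm³.
Mass = 91.77 × 1.24, so 113.7948 g.

113.8 g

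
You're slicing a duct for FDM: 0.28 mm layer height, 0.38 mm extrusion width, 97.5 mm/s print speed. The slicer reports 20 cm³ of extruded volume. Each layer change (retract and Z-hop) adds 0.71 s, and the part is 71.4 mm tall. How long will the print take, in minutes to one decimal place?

35.1 minutes

Extrusion cross-section = 0.28 × 0.38, so 0.1064 mm².
Total extruded path = 20000/0.1064 = 187969.9 mm.
Extrusion time: 187969.9 / 97.5 → 1927.9 s.
Number of layers: 71.4 / 0.28 → 255 (rounded up).
Non-print overhead = 255 × 0.71, so 181.05 s.
Total = 1927.9 + 181.05 = 2108.95 s = 35.1 minutes.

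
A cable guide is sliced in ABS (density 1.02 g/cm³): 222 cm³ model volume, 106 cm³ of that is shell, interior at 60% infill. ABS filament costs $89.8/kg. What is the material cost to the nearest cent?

$16.08

Interior volume = 222 − 106 = 116 cm³.
Infill deposited = 0.60 × 116 = 69.6 cm³.
Total extruded: 106 + 69.6 → 175.6 cm³.
Mass = 175.6 × 1.02 = 179.112 g.
Cost = 179.112 g / 1000 × $89.8/kg = $16.08.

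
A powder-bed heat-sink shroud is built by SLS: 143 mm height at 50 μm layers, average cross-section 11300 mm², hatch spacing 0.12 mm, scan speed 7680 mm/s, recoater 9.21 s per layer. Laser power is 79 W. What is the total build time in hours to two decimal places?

17.06 hours

Number of layers: 143 / 0.05 → 2860 (rounded up).
Per-layer scan distance = 11300 / 0.12 = 94166.7 mm.
Scan time per layer: 94166.7 / 7680 → 12.2613 s.
Time per layer: 12.2613 + 9.21 → 21.4713 s.
Build time = 2860 × 21.4713 = 61407.918 s = 17.06 hours.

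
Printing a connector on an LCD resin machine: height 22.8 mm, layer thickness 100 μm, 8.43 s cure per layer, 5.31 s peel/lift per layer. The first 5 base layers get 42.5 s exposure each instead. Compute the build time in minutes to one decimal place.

55.1 minutes

Layer count = ceil(22.8 / 0.1) = 228.
Bottom layers = 5 × (42.5 + 5.31) = 239.05 s.
Regular layers: 223 × (8.43 + 5.31) → 3064.02 s.
Sum: 239.05 + 3064.02 = 3303.07 s → 55.1 minutes.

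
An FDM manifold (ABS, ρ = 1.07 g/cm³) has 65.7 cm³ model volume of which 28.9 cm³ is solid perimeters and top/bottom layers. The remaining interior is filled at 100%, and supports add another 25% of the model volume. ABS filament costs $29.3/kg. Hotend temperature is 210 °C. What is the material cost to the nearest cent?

Infill region: 65.7 − 28.9 → 36.8 cm³.
Deposited infill = 1.00 × 36.8, so 36.8 cm³.
Support = 0.25 × 65.7, so 16.425 cm³.
Total printed volume = 28.9 + 36.8 + 16.425, so 82.125 cm³.
Mass = 82.125 × 1.07 = 87.87375 g.
Cost = 87.87375 g / 1000 × $29.3/kg = $2.57.

$2.57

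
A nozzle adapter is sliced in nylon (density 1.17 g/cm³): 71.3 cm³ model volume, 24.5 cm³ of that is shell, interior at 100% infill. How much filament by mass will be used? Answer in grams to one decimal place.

83.4 g

Interior volume = 71.3 − 24.5 = 46.8 cm³.
Infill deposited: 1.00 × 46.8 → 46.8 cm³.
Total printed volume: 24.5 + 46.8 → 71.3 cm³.
Mass = 71.3 × 1.17, so 83.421 g.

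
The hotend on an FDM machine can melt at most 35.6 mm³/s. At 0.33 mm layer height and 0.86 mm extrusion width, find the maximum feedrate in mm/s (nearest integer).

125 mm/s

A: 0.33 × 0.86 → 0.2838 mm².
Max speed = 35.6 / 0.2838 = 125.44 ≈ 125 mm/s.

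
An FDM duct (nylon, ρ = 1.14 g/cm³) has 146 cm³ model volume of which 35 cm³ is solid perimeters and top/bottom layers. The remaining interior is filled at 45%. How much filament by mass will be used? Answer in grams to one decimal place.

96.8 g

Interior volume = 146 − 35 = 111 cm³.
Infill volume = 0.45 × 111, so 49.95 cm³.
Total extruded = 35 + 49.95, so 84.95 cm³.
Mass = 84.95 × 1.14 = 96.843 g.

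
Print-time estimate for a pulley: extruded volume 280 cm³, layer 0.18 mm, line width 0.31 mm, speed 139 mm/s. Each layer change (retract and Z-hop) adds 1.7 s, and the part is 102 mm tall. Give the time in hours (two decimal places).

10.30 hours

Line area = 0.18 × 0.31, so 0.0558 mm².
Path length: 280000 mm³ / 0.0558 mm² → 5017921.1 mm.
Time extruding: 5017921.1 / 139 → 36100.2 s.
Layer count = ceil(102 / 0.18) = 567.
Z-hop total: 567 × 1.7 → 963.9 s.
Total = 36100.2 + 963.9 = 37064.1 s = 10.30 hours.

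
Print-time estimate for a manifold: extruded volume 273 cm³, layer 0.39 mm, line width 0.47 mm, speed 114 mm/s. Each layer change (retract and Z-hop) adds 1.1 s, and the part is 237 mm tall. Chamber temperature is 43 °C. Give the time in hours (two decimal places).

Bead cross-section = 0.39 × 0.47 = 0.1833 mm².
Total extruded path = 273000/0.1833 = 1489361.7 mm.
Print-move time = 1489361.7 / 114 = 13064.6 s.
Layer count = ceil(237 / 0.39) = 608.
Layer-change overhead = 608 × 1.1 = 668.8 s.
Altogether 13064.6 + 668.8 = 13733.4 s, i.e. 3.81 hours.

3.81 hours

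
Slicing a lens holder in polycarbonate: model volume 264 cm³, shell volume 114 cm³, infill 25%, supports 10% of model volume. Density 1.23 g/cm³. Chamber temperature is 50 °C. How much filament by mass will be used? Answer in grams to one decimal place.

Volume inside the shell = 264 − 114, so 150 cm³.
Infill deposited = 0.25 × 150, so 37.5 cm³.
Support: 0.10 × 264 → 26.4 cm³.
Total extruded = 114 + 37.5 + 26.4 = 177.9 cm³.
Mass = 177.9 × 1.23, so 218.817 g.

218.8 g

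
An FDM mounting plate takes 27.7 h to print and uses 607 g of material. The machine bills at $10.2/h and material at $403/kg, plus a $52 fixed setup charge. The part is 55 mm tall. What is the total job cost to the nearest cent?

Machine cost = 10.2 × 27.7, so $282.54.
Material cost = 403 × 607/1000, so $244.621.
Total = 282.54 + 244.621 + 52 = 579.161 ≈ $579.16.

$579.16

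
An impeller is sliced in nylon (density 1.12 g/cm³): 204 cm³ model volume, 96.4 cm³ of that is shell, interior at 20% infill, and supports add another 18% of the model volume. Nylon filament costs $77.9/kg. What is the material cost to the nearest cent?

$13.49

Infill region = 204 − 96.4, so 107.6 cm³.
Deposited infill = 0.20 × 107.6 = 21.52 cm³.
Support = 0.18 × 204, so 36.72 cm³.
Deposited volume: 96.4 + 21.52 + 36.72 → 154.64 cm³.
Mass: 154.64 × 1.12 → 173.1968 g.
Cost = 173.1968 g / 1000 × $77.9/kg = $13.49.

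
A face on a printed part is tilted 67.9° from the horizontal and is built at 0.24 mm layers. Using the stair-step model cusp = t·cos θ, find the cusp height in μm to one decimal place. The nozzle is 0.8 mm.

90.3 μm

cos(67.9°) = 0.3762, so cusp = 0.24 × 0.3762 = 0.090288 mm → 90.3 μm.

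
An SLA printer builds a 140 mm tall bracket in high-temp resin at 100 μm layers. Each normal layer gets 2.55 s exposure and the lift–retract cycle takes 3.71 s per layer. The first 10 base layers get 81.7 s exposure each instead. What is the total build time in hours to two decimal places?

2.65 hours

Number of layers: 140 / 0.1 → 1400 (rounded up).
Bottom layers: 10 × (81.7 + 3.71) → 854.1 s.
Regular layers: 1390 × (2.55 + 3.71) → 8701.4 s.
Sum: 854.1 + 8701.4 = 9555.5 s → 2.65 hours.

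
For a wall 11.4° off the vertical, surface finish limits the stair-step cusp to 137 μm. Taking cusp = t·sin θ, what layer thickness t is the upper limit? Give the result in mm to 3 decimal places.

0.693 mm

t = h_c / sin θ = 0.137 / 0.1977 = 0.693 mm.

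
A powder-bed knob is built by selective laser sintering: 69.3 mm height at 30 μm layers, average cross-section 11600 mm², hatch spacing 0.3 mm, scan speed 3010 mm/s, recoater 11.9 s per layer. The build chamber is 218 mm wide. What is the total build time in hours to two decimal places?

Layer count = ceil(69.3 / 0.03) = 2310.
Hatch length per layer = 11600 / 0.3, so 38666.7 mm.
Per-layer scan time = 38666.7 / 3010, so 12.8461 s.
Layer cycle = 12.8461 + 11.9, so 24.7461 s.
Build time = 2310 × 24.7461 = 57163.491 s = 15.88 hours.

15.88 hours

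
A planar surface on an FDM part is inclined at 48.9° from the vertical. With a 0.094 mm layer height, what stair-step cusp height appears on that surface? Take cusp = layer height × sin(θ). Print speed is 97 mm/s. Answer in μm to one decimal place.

sin(48.9°) = 0.7536, so cusp = 0.094 × 0.7536 = 0.070838 mm → 70.8 μm.

70.8 μm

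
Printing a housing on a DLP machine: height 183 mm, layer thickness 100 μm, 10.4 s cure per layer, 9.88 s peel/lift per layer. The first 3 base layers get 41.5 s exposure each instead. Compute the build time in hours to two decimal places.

Number of layers: 183 / 0.1 → 1830 (rounded up).
Bottom layers = 3 × (41.5 + 9.88) = 154.14 s.
Remaining layers = 1827 × (10.4 + 9.88) = 37051.56 s.
Total = 154.14 + 37051.56 = 37205.7 s = 10.33 hours.

10.33 hours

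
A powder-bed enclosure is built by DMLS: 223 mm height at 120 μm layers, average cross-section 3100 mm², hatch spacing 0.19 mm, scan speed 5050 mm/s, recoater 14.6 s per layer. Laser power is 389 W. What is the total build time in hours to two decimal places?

Layer count = ceil(223 / 0.12) = 1859.
Hatch length per layer: 3100 / 0.19 → 16315.8 mm.
Per-layer scan time = 16315.8 / 5050, so 3.2309 s.
Per-layer time = 3.2309 + 14.6 = 17.8309 s.
1859 layers × 17.8309 s/layer = 33147.6431 s, i.e. 9.21 hours.

9.21 hours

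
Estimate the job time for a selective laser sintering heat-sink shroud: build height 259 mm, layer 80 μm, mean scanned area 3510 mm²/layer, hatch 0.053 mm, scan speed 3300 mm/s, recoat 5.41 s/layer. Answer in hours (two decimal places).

22.92 hours

Number of layers: 259 / 0.08 → 3238 (rounded up).
Scan path per layer = 3510 / 0.053, so 66226.4 mm.
Per-layer scan time = 66226.4 / 3300, so 20.0686 s.
Time per layer: 20.0686 + 5.41 → 25.4786 s.
3238 layers × 25.4786 s/layer = 82499.7068 s, i.e. 22.92 hours.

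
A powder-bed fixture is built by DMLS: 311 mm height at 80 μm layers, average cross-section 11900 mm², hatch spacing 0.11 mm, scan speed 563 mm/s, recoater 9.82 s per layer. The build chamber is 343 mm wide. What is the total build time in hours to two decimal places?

218.13 hours

Number of layers: 311 / 0.08 → 3888 (rounded up).
Hatch length per layer = 11900 / 0.11 = 108181.8 mm.
Laser time per layer: 108181.8 / 563 → 192.1524 s.
Per-layer time = 192.1524 + 9.82 = 201.9724 s.
Total: 3888 × 201.9724 s = 785268.6912 s → 218.13 hours.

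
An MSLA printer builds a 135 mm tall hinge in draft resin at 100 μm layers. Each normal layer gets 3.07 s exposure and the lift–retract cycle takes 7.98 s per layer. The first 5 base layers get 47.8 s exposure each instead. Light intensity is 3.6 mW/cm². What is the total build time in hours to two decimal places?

4.21 hours

Layers = ⌈135/0.1⌉ = 1350.
Burn-in layers = 5 × (47.8 + 7.98) = 278.9 s.
Regular layers: 1345 × (3.07 + 7.98) → 14862.25 s.
Sum: 278.9 + 14862.25 = 15141.15 s → 4.21 hours.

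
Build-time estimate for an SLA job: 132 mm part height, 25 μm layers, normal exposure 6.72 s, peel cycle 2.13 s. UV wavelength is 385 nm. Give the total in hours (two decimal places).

Layers = ⌈132/0.025⌉ = 5280.
Each layer takes: 6.72 + 2.13 → 8.85 s.
Total = 5280 × 8.85 = 46728 s = 12.98 hours.

12.98 hours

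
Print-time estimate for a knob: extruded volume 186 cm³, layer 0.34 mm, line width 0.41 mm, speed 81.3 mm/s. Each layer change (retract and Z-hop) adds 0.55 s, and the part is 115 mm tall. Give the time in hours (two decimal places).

Line area = 0.34 × 0.41, so 0.1394 mm².
Path length: 186000 mm³ / 0.1394 mm² → 1334289.8 mm.
Extrusion time: 1334289.8 / 81.3 → 16411.9 s.
Number of layers: 115 / 0.34 → 339 (rounded up).
Layer-change overhead: 339 × 0.55 → 186.45 s.
Altogether 16411.9 + 186.45 = 16598.35 s, i.e. 4.61 hours.

4.61 hours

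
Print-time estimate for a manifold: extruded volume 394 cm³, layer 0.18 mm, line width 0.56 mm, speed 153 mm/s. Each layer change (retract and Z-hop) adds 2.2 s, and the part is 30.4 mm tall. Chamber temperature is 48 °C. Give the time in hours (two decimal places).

Line area: 0.18 × 0.56 → 0.1008 mm².
Total extruded path = 394000/0.1008 = 3908730.2 mm.
Extrusion time: 3908730.2 / 153 → 25547.3 s.
Number of layers: 30.4 / 0.18 → 169 (rounded up).
Non-print overhead: 169 × 2.2 → 371.8 s.
Total = 25547.3 + 371.8 = 25919.1 s = 7.20 hours.

7.20 hours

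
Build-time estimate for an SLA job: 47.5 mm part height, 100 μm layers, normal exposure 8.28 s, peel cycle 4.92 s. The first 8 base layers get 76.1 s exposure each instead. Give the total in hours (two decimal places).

1.89 hours

Layers = ⌈47.5/0.1⌉ = 475.
Base layers = 8 × (76.1 + 4.92) = 648.16 s.
Remaining layers = 467 × (8.28 + 4.92), so 6164.4 s.
Sum: 648.16 + 6164.4 = 6812.56 s → 1.89 hours.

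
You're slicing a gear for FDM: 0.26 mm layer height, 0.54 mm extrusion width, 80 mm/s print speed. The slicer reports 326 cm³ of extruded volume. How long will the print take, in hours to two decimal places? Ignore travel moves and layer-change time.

8.06 hours

Extrusion cross-section = 0.26 × 0.54, so 0.1404 mm².
Toolpath length = 326 cm³ / 0.1404 mm² = 326000 / 0.1404 = 2321937.3 mm.
Extrusion time = 2321937.3 / 80, so 29024.2 s.
That's 29024.2 s → 8.06 hours.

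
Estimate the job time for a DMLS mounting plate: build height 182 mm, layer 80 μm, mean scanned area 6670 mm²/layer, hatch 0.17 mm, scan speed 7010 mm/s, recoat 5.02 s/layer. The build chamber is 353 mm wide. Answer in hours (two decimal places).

6.71 hours

Layers = ⌈182/0.08⌉ = 2275.
Hatch length per layer: 6670 / 0.17 → 39235.3 mm.
Scan time per layer = 39235.3 / 7010 = 5.597 s.
Per-layer time = 5.597 + 5.02, so 10.617 s.
2275 layers × 10.617 s/layer = 24153.675 s, i.e. 6.71 hours.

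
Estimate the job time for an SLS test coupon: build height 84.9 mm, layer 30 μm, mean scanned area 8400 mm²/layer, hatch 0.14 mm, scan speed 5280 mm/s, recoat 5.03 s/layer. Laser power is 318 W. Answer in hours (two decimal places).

12.89 hours

Number of layers: 84.9 / 0.03 → 2830 (rounded up).
Scan path per layer: 8400 / 0.14 → 60000 mm.
Per-layer scan time = 60000 / 5280 = 11.3636 s.
Layer cycle = 11.3636 + 5.03 = 16.3936 s.
Total: 2830 × 16.3936 s = 46393.888 s → 12.89 hours.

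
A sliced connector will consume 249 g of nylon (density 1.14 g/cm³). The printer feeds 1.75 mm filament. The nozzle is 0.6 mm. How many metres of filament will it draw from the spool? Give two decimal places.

Extruded volume: 249/1.14 = 218.4211 cm³ (218421.1 mm³).
Cross-section of 1.75 mm filament: π·(1.75/2)² = 2.4053 mm².
L = V/A = 218421.1/2.4053 = 90808.26 mm → 90.81 m.

90.81 m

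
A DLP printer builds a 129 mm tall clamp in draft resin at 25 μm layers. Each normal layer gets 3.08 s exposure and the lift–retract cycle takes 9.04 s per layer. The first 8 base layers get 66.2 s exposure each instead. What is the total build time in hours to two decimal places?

17.51 hours

Layers = ⌈129/0.025⌉ = 5160.
Bottom layers = 8 × (66.2 + 9.04) = 601.92 s.
Regular layers = 5152 × (3.08 + 9.04) = 62442.24 s.
Total = 601.92 + 62442.24 = 63044.16 s = 17.51 hours.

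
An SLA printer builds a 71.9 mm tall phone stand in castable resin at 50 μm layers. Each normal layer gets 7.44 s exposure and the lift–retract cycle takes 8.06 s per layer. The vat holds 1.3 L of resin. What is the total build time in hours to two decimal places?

Number of layers: 71.9 / 0.05 → 1438 (rounded up).
Per-layer time = 7.44 + 8.06 = 15.5 s.
Total = 1438 × 15.5 = 22289 s = 6.19 hours.

6.19 hours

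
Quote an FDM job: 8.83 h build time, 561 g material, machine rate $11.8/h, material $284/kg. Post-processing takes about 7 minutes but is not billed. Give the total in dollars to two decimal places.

Machine cost = 11.8 × 8.83, so $104.194.
Feedstock cost = 284 × 561/1000 = $159.324.
Job cost: 104.194 + 159.324 = 263.518 ≈ $263.52.

$263.52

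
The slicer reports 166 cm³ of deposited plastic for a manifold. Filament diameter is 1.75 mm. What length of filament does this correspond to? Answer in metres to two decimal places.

Cross-section of 1.75 mm filament: π·(1.75/2)² = 2.4053 mm².
Length = 166 cm³ / 2.4053 mm² = 166000 / 2.4053 = 69014.26 mm = 69.01 m.

69.01 m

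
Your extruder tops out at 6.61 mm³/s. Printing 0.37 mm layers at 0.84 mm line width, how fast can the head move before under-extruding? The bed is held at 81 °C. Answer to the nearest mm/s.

Bead cross-section = 0.37 × 0.84 = 0.3108 mm².
Max speed = 6.61 / 0.3108 = 21.27 ≈ 21 mm/s.

21 mm/s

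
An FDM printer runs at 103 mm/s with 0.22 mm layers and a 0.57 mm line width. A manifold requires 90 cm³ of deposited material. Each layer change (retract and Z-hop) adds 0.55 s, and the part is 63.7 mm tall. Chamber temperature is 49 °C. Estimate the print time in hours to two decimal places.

1.98 hours

Bead cross-section = 0.22 × 0.57 = 0.1254 mm².
Path length: 90000 mm³ / 0.1254 mm² → 717703.3 mm.
Time extruding = 717703.3 / 103 = 6968 s.
Number of layers: 63.7 / 0.22 → 290 (rounded up).
Non-print overhead: 290 × 0.55 → 159.5 s.
Total = 6968 + 159.5 = 7127.5 s = 1.98 hours.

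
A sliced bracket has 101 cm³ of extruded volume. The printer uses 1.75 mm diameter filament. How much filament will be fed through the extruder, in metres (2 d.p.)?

Filament cross-section = π × (1.75/2)² = 2.4053 mm².
L = 101000 mm³ / 2.4053 mm² = 41990.6 mm, i.e. 41.99 m.

41.99 m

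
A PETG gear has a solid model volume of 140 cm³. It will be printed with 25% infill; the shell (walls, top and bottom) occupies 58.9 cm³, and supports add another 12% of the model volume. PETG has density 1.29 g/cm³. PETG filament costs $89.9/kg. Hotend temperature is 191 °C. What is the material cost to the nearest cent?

$11.13

Volume inside the shell = 140 − 58.9, so 81.1 cm³.
Infill volume: 0.25 × 81.1 → 20.275 cm³.
Support: 0.12 × 140 → 16.8 cm³.
Deposited volume = 58.9 + 20.275 + 16.8, so 95.975 cm³.
Mass = 95.975 × 1.29 = 123.80775 g.
At $89.9/kg: 123.80775/1000 × 89.9 = $11.13.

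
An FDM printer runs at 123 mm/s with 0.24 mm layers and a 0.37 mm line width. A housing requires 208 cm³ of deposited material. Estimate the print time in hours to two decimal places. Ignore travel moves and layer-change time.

Line area: 0.24 × 0.37 → 0.0888 mm².
Total extruded path = 208000/0.0888 = 2342342.3 mm.
Extrusion time = 2342342.3 / 123 = 19043.4 s.
19043.4 s = 5.29 hours.

5.29 hours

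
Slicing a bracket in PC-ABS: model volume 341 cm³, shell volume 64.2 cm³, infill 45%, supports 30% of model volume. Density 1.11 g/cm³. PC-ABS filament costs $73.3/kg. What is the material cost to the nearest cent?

$23.68

Interior volume: 341 − 64.2 → 276.8 cm³.
Infill deposited = 0.45 × 276.8, so 124.56 cm³.
Support = 0.30 × 341 = 102.3 cm³.
Total printed volume = 64.2 + 124.56 + 102.3, so 291.06 cm³.
Mass: 291.06 × 1.11 → 323.0766 g.
At $73.3/kg: 323.0766/1000 × 73.3 = $23.68.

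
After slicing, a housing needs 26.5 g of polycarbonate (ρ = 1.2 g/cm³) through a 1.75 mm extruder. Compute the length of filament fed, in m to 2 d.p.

9.18 m

Volume = 26.5 g / 1.2 g·cm⁻³ = 22.0833 cm³ = 22083.3 mm³.
A = π r² = π × 0.875² = 2.4053 mm².
L = V/A = 22083.3/2.4053 = 9181.1 mm → 9.18 m.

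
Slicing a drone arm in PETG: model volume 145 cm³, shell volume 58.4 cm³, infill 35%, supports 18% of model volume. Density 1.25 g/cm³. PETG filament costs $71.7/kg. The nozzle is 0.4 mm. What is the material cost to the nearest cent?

Infill region: 145 − 58.4 → 86.6 cm³.
Infill deposited = 0.35 × 86.6 = 30.31 cm³.
Support: 0.18 × 145 → 26.1 cm³.
Total extruded: 58.4 + 30.31 + 26.1 → 114.81 cm³.
Mass = 114.81 × 1.25, so 143.5125 g.
Cost = 143.5125 g / 1000 × $71.7/kg = $10.29.

$10.29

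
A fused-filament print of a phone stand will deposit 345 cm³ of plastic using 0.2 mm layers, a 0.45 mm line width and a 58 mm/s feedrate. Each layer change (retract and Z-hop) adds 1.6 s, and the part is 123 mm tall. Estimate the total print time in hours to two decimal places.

Line area: 0.2 × 0.45 → 0.09 mm².
Path length: 345000 mm³ / 0.09 mm² → 3833333.3 mm.
Extrusion time: 3833333.3 / 58 → 66092 s.
Layer count = ceil(123 / 0.2) = 615.
Non-print overhead = 615 × 1.6, so 984 s.
Total = 66092 + 984 = 67076 s = 18.63 hours.

18.63 hours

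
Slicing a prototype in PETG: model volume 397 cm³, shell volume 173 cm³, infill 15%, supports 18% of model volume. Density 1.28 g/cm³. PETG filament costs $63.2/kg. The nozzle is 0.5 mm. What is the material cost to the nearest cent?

$22.49

Interior volume = 397 − 173 = 224 cm³.
Infill volume: 0.15 × 224 → 33.6 cm³.
Support = 0.18 × 397 = 71.46 cm³.
Total extruded = 173 + 33.6 + 71.46, so 278.06 cm³.
Mass: 278.06 × 1.28 → 355.9168 g.
At $63.2/kg: 355.9168/1000 × 63.2 = $22.49.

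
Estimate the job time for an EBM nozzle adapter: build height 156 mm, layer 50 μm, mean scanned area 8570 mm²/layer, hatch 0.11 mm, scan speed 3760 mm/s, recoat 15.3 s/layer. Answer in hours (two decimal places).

Layer count = ceil(156 / 0.05) = 3120.
Per-layer scan distance = 8570 / 0.11, so 77909.1 mm.
Beam time per layer = 77909.1 / 3760 = 20.7205 s.
Time per layer = 20.7205 + 15.3, so 36.0205 s.
Build time = 3120 × 36.0205 = 112383.96 s = 31.22 hours.

31.22 hours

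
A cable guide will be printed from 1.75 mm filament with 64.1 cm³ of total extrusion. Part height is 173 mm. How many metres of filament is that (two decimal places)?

Cross-section of 1.75 mm filament: π·(1.75/2)² = 2.4053 mm².
Length = 64.1 cm³ / 2.4053 mm² = 64100 / 2.4053 = 26649.48 mm = 26.65 m.

26.65 m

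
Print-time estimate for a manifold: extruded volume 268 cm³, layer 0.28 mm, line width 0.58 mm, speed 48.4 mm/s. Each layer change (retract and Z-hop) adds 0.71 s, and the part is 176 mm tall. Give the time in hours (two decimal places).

Bead cross-section: 0.28 × 0.58 → 0.1624 mm².
Total extruded path = 268000/0.1624 = 1650246.3 mm.
Extrusion time = 1650246.3 / 48.4, so 34096 s.
Number of layers: 176 / 0.28 → 629 (rounded up).
Z-hop total = 629 × 0.71, so 446.59 s.
Total = 34096 + 446.59 = 34542.59 s = 9.60 hours.

9.60 hours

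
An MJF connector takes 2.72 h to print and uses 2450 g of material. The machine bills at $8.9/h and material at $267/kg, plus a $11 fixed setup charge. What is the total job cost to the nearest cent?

$689.36

Time charge: 8.9 × 2.72 → $24.208.
Material charge: 267 × 2450/1000 → $654.15.
Total = 24.208 + 654.15 + 11 = 689.358 ≈ $689.36.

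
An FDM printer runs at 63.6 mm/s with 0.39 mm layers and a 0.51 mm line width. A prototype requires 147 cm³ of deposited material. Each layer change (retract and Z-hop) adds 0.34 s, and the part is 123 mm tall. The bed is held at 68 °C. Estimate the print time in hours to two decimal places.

Line area: 0.39 × 0.51 → 0.1989 mm².
Total extruded path = 147000/0.1989 = 739064.9 mm.
Time extruding: 739064.9 / 63.6 → 11620.5 s.
Number of layers: 123 / 0.39 → 316 (rounded up).
Layer-change overhead: 316 × 0.34 → 107.44 s.
Altogether 11620.5 + 107.44 = 11727.94 s, i.e. 3.26 hours.

3.26 hours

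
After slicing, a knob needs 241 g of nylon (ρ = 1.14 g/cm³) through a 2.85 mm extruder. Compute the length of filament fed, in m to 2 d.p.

Volume = 241 g / 1.14 g·cm⁻³ = 211.4035 cm³ = 211403.5 mm³.
Filament cross-section = π × (2.85/2)² = 6.3794 mm².
Length = 211403.5 / 6.3794 = 33138.46 mm = 33.14 m.

33.14 m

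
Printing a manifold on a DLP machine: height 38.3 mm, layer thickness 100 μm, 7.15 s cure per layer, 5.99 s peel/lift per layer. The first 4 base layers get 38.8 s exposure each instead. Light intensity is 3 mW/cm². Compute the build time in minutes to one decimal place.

86.0 minutes

Number of layers: 38.3 / 0.1 → 383 (rounded up).
Burn-in layers: 4 × (38.8 + 5.99) → 179.16 s.
Normal layers: 379 × (7.15 + 5.99) → 4980.06 s.
Sum: 179.16 + 4980.06 = 5159.22 s → 86.0 minutes.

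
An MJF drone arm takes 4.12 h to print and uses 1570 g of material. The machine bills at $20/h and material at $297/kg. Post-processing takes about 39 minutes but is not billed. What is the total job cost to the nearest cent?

$548.69

Time charge = 20 × 4.12 = $82.40.
Feedstock cost = 297 × 1570/1000 = $466.29.
Job cost: 82.40 + 466.29 = $548.69.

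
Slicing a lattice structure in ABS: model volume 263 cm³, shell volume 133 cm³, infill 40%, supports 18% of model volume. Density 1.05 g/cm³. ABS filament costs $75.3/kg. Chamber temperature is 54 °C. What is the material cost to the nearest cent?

$18.37

Infill region = 263 − 133 = 130 cm³.
Deposited infill: 0.40 × 130 → 52 cm³.
Support: 0.18 × 263 → 47.34 cm³.
Total extruded = 133 + 52 + 47.34, so 232.34 cm³.
Mass: 232.34 × 1.05 → 243.957 g.
Cost = 243.957 g / 1000 × $75.3/kg = $18.37.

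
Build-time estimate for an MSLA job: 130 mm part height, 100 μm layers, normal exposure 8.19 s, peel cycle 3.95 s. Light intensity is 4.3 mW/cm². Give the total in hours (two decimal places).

Layers = ⌈130/0.1⌉ = 1300.
Per-layer time = 8.19 + 3.95, so 12.14 s.
Total = 1300 × 12.14 = 15782 s = 4.38 hours.

4.38 hours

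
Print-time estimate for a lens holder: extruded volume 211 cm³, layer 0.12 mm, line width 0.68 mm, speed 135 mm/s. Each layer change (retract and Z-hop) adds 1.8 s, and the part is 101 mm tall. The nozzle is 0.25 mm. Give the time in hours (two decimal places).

Line area = 0.12 × 0.68 = 0.0816 mm².
Total extruded path = 211000/0.0816 = 2585784.3 mm.
Print-move time: 2585784.3 / 135 → 19154 s.
Layers = ⌈101/0.12⌉ = 842.
Non-print overhead = 842 × 1.8, so 1515.6 s.
Total = 19154 + 1515.6 = 20669.6 s = 5.74 hours.

5.74 hours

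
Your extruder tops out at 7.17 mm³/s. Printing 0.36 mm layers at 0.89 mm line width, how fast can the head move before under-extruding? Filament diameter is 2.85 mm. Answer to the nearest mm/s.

22 mm/s

Bead cross-section = 0.36 × 0.89 = 0.3204 mm².
Max speed = 7.17 / 0.3204 = 22.38 ≈ 22 mm/s.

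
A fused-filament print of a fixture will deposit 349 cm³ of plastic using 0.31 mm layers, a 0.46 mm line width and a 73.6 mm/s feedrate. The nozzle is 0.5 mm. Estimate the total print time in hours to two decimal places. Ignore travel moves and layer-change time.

9.24 hours

Line area = 0.31 × 0.46, so 0.1426 mm².
Total extruded path = 349000/0.1426 = 2447405.3 mm.
Print-move time: 2447405.3 / 73.6 → 33252.8 s.
That's 33252.8 s → 9.24 hours.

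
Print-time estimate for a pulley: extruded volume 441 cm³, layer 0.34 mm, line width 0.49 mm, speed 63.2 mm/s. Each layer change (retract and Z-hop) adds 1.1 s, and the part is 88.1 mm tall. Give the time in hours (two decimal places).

11.71 hours

Bead cross-section: 0.34 × 0.49 → 0.1666 mm².
Path length: 441000 mm³ / 0.1666 mm² → 2647058.8 mm.
Extrusion time = 2647058.8 / 63.2 = 41883.8 s.
Layer count = ceil(88.1 / 0.34) = 260.
Z-hop total = 260 × 1.1, so 286 s.
Altogether 41883.8 + 286 = 42169.8 s, i.e. 11.71 hours.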